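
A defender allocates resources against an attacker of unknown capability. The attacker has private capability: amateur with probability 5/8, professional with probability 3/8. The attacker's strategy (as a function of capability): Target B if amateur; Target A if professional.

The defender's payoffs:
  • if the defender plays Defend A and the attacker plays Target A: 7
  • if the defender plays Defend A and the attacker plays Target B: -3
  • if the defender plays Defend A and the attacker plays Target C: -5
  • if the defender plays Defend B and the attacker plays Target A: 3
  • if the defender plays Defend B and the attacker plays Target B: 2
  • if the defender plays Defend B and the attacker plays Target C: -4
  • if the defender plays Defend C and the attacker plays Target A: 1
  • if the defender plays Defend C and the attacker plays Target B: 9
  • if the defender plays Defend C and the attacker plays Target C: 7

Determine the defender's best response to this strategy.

Defend C

E[Defend A] = 5/8·(-3) + 3/8·(7) = 3/4
E[Defend B] = 5/8·(2) + 3/8·(3) = 19/8
E[Defend C] = 5/8·(9) + 3/8·(1) = 6
Best response: Defend C (6 is the largest).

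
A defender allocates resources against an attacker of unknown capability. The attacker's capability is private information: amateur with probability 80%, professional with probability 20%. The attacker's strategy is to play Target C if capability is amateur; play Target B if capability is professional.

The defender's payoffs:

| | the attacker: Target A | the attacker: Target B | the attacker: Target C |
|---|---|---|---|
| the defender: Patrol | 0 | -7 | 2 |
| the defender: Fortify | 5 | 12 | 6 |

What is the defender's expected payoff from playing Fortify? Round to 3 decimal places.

7.200

E[Fortify] = 0.8·6 + 0.2·12 = 4.8 + 2.4 = 7.2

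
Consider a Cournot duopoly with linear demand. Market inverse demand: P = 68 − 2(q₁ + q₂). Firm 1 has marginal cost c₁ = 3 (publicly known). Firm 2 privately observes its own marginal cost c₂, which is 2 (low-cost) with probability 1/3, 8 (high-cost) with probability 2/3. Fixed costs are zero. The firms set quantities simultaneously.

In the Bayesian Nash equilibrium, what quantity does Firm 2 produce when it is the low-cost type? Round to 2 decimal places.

10.83

Firm 2 with cost c maximizes (68 − 2(q₁+q₂) − c)·q₂, giving q₂(c) = (68 − c − 2q₁)/4.
E[c₂] = 1/3·2 + 2/3·8 = 6
Firm 1's FOC against E[q₂] yields q₁ = (68 − 2·3 + E[c₂])/6 = (68 − 6 + 6)/6 = 11.3333.
q₂(low-cost) = (68 − 2 − 2·11.3333)/4 = 10.8333.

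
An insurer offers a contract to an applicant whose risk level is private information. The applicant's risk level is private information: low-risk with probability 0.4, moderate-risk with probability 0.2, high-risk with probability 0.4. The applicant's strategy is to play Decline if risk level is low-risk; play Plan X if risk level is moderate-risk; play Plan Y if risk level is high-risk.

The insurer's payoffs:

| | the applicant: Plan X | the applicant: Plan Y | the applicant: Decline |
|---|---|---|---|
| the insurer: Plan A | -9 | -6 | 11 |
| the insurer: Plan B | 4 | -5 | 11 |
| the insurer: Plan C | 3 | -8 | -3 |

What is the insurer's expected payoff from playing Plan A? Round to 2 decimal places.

0.20

E[Plan A] = 0.4·11 + 0.2·(-9) + 0.4·(-6) = 4.4 + (-1.8) + (-2.4) = 0.2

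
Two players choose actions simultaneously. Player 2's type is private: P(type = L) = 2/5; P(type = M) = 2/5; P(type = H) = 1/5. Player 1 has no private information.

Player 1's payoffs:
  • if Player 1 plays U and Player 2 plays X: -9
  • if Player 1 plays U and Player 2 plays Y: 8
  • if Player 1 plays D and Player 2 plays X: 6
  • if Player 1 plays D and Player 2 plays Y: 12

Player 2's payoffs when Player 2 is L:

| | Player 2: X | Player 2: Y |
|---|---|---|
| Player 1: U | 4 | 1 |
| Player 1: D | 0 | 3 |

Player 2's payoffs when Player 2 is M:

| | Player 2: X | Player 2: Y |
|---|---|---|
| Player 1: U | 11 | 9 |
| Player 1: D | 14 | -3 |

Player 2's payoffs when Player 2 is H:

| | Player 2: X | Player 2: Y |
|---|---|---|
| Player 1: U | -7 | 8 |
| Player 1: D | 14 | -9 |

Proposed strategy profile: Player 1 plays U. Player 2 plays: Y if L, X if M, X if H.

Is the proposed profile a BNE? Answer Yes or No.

A profile is a BNE iff every type of every player is best-responding given beliefs about the other side.
Player 1 plays U: E[U] = 2/5·(8) + 2/5·(-9) + 1/5·(-9) = -11/5; E[D] = 42/5. Not best-responding. ✗
Player 2 (type L), facing U: X gives 4, Y gives 1. Proposed Y is not best — profitable deviation exists. ✗
Player 2 (type M), facing U: X gives 11, Y gives 9. Proposed X is best. ✓
Player 2 (type H), facing U: X gives -7, Y gives 8. Proposed X is not best — profitable deviation exists. ✗

No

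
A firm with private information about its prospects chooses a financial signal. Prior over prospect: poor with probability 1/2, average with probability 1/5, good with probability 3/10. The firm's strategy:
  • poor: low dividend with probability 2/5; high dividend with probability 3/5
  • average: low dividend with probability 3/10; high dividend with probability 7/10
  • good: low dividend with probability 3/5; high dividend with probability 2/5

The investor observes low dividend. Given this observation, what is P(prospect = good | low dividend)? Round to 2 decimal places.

Apply Bayes' rule using the sender's strategy as the likelihood.
P(low dividend) = (1/2)·(2/5) + (1/5)·(3/10) + (3/10)·(3/5) = 11/25
P(good | low dividend) = ((3/10)·(3/5)) / (11/25) = (9/50) / (11/25) = 9/22

0.41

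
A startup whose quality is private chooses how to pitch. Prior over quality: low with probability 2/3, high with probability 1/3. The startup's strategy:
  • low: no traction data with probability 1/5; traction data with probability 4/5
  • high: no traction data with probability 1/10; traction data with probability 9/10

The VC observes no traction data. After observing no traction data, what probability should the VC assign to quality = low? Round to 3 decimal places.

0.800

Apply Bayes' rule using the sender's strategy as the likelihood.
P(no traction data) = (2/3)·(1/5) + (1/3)·(1/10) = 1/6
P(low | no traction data) = ((2/3)·(1/5)) / (1/6) = (2/15) / (1/6) = 4/5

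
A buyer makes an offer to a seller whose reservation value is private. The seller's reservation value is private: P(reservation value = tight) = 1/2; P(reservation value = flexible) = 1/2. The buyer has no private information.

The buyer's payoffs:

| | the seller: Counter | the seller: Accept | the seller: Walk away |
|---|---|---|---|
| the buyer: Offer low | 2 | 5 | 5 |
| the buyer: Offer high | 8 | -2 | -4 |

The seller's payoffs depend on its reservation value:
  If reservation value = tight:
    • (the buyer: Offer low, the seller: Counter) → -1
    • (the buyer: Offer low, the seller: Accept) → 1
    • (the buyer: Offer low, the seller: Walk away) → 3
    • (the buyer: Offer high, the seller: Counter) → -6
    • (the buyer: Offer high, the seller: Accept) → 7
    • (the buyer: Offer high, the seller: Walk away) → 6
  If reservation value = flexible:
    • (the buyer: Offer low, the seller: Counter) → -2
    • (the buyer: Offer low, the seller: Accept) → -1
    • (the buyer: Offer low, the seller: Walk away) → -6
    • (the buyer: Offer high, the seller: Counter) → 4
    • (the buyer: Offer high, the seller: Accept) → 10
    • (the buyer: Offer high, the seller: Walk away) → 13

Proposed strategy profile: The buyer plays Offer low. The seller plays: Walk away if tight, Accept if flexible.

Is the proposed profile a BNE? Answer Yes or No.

A profile is a BNE iff every type of every player is best-responding given beliefs about the other side.
The buyer plays Offer low: E[Offer low] = 1/2·(5) + 1/2·(5) = 5; E[Offer high] = -3. Best-responding. ✓
The seller (reservation value tight), facing Offer low: Counter gives -1, Accept gives 1, Walk away gives 3. Proposed Walk away is best. ✓
The seller (reservation value flexible), facing Offer low: Counter gives -2, Accept gives -1, Walk away gives -6. Proposed Accept is best. ✓

Yes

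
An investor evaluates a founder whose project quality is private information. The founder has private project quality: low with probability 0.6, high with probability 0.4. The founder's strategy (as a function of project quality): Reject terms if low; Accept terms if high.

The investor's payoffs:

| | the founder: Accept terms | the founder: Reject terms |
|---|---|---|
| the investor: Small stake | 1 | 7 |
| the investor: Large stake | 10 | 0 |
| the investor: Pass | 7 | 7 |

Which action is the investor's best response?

E[Small stake] = 0.6·(7) + 0.4·(1) = 4.6
E[Large stake] = 0.6·(0) + 0.4·(10) = 4
E[Pass] = 0.6·(7) + 0.4·(7) = 7
Best response: Pass (7 is the largest).

Pass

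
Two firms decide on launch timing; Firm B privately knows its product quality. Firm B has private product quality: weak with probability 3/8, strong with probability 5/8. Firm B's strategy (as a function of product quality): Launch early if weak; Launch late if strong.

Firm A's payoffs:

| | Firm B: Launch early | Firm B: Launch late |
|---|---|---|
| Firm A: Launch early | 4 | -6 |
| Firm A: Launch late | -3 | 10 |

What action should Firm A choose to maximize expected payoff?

Launch late

E[Launch early] = 3/8·(4) + 5/8·(-6) = -9/4
E[Launch late] = 3/8·(-3) + 5/8·(10) = 41/8
Best response: Launch late (41/8 is the largest).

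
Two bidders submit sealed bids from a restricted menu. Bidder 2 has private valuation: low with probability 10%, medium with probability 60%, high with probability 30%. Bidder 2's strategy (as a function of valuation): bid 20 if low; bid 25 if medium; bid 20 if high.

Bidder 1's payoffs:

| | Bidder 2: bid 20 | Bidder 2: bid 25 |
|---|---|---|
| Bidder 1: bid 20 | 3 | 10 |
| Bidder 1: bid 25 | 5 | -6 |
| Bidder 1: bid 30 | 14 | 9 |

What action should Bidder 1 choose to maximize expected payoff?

bid 30

Compute Bidder 1's expected payoff for each action, taking the expectation over Bidder 2's type.
E[bid 20] = 0.1·(3) + 0.6·(10) + 0.3·(3) = 7.2
E[bid 25] = 0.1·(5) + 0.6·(-6) + 0.3·(5) = -1.6
E[bid 30] = 0.1·(14) + 0.6·(9) + 0.3·(14) = 11
Best response: bid 30 (11 is the largest).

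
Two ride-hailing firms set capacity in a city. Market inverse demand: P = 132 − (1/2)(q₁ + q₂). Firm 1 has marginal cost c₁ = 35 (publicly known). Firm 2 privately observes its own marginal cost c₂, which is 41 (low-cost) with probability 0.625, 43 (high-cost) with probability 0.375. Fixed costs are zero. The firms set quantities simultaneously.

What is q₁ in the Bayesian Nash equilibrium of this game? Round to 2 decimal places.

69.17

Firm 2 with cost c maximizes (132 − (1/2)(q₁+q₂) − c)·q₂, giving q₂(c) = (132 − c − (1/2)q₁).
E[c₂] = 0.625·41 + 0.375·43 = 41.75
Firm 1's FOC against E[q₂] yields q₁ = (132 − 2·35 + E[c₂])/(3/2) = (132 − 70 + 41.75)/(3/2) = 69.1667.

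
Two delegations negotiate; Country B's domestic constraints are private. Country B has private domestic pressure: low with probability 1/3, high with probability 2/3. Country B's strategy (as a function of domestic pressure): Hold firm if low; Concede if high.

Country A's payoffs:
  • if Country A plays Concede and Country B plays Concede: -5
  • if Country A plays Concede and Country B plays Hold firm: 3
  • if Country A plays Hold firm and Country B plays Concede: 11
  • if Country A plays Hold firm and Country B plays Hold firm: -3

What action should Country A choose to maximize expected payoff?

Hold firm

E[Concede] = 1/3·(3) + 2/3·(-5) = -7/3
E[Hold firm] = 1/3·(-3) + 2/3·(11) = 19/3
Best response: Hold firm (19/3 is the largest).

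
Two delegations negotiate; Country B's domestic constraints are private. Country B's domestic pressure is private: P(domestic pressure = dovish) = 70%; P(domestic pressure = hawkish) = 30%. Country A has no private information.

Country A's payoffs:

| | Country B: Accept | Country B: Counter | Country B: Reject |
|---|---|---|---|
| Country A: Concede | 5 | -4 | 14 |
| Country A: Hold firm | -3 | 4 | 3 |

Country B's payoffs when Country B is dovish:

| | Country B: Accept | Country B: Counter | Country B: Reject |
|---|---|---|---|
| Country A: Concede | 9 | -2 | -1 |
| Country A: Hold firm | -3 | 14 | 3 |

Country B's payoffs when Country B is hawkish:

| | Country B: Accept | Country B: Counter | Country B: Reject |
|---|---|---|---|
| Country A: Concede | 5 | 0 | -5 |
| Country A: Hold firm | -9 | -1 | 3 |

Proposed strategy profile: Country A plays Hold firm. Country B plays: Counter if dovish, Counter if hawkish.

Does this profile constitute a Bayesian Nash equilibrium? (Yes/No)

Country A plays Hold firm: E[Hold firm] = 0.7·(4) + 0.3·(4) = 4; E[Concede] = -4. Best-responding. ✓
Country B (domestic pressure dovish), facing Hold firm: Accept gives -3, Counter gives 14, Reject gives 3. Proposed Counter is best. ✓
Country B (domestic pressure hawkish), facing Hold firm: Accept gives -9, Counter gives -1, Reject gives 3. Proposed Counter is not best — profitable deviation exists. ✗

No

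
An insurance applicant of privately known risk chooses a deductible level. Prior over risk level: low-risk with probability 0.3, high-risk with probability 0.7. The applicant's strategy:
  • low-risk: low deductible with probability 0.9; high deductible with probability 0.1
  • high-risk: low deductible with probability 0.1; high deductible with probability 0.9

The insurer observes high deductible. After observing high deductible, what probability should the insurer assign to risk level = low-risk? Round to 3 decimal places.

P(high deductible) = 0.3·0.1 + 0.7·0.9 = 0.66
P(low-risk | high deductible) = (0.3·0.1) / 0.66 = 0.03 / 0.66 = 0.0454545

0.045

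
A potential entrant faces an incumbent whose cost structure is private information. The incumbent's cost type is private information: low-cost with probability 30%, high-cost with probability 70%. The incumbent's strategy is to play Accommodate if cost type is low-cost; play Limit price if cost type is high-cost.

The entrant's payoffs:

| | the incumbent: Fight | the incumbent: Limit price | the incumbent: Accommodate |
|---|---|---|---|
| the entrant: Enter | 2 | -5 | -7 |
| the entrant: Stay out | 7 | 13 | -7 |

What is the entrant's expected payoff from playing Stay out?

7

E[Stay out] = 0.3·(-7) + 0.7·13 = (-2.1) + 9.1 = 7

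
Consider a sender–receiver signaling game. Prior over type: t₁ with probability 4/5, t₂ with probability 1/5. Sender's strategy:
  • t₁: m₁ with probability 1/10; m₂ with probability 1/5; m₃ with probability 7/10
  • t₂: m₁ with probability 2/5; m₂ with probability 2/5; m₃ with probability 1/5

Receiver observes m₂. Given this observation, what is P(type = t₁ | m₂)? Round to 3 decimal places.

P(m₂) = (4/5)·(1/5) + (1/5)·(2/5) = 6/25
P(t₁ | m₂) = ((4/5)·(1/5)) / (6/25) = (4/25) / (6/25) = 2/3

0.667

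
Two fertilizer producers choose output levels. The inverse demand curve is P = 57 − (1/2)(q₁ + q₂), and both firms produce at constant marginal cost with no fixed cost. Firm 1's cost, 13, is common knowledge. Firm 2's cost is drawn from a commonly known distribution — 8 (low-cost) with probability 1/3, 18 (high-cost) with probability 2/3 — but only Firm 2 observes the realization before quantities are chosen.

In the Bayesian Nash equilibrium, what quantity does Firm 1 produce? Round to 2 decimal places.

Type-c best response for Firm 2: q₂(c) = (57 − c) − q₁/2.
Firm 1 maximizes expected profit; its first-order condition is 57 − q₁ − (1/2)E[q₂] − 13 = 0.
Substituting E[q₂] and solving: E[c₂] = 14.6667, so q₁ = (57 − 2·13 + 14.6667)/(3/2) = 30.4444.

30.44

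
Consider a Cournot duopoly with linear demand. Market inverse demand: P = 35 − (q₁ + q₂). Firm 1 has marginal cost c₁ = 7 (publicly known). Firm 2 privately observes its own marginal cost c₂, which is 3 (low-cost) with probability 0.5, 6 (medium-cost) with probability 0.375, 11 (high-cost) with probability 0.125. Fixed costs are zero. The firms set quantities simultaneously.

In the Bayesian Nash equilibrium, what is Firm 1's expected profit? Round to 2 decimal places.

75.84

Firm 2 with cost c maximizes (35 − (q₁+q₂) − c)·q₂, giving q₂(c) = (35 − c − q₁)/2.
E[c₂] = 0.5·3 + 0.375·6 + 0.125·11 = 5.125
Firm 1's FOC against E[q₂] yields q₁ = (35 − 2·7 + E[c₂])/3 = (35 − 14 + 5.125)/3 = 8.70833.
E[P] = 35 − (q₁ + E[q₂]) = 15.7083; Firm 1's expected profit = (E[P] − 7)·q₁ = (15.7083 − 7)·8.70833 = 75.8351.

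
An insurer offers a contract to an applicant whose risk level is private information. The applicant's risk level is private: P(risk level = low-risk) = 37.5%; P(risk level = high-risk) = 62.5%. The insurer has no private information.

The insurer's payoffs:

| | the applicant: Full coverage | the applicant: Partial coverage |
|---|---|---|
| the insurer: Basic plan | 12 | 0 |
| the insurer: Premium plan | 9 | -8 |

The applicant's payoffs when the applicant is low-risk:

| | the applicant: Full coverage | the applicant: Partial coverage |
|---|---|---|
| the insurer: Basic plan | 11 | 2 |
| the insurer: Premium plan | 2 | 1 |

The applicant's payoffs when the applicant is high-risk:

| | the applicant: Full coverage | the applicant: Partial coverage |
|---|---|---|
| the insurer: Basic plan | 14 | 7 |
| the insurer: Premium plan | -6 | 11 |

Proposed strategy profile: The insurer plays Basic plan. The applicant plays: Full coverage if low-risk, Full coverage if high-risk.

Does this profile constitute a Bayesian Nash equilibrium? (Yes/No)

A profile is a BNE iff every type of every player is best-responding given beliefs about the other side.
The insurer plays Basic plan: E[Basic plan] = 0.375·(12) + 0.625·(12) = 12; E[Premium plan] = 9. Best-responding. ✓
The applicant (risk level low-risk), facing Basic plan: Full coverage gives 11, Partial coverage gives 2. Proposed Full coverage is best. ✓
The applicant (risk level high-risk), facing Basic plan: Full coverage gives 14, Partial coverage gives 7. Proposed Full coverage is best. ✓

Yes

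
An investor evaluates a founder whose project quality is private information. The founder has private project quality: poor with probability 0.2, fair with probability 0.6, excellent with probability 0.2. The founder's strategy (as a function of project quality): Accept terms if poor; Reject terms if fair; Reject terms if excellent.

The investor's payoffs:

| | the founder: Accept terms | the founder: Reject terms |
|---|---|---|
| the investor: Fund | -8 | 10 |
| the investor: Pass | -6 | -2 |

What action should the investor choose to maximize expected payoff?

E[Fund] = 0.2·(-8) + 0.6·(10) + 0.2·(10) = 6.4
E[Pass] = 0.2·(-6) + 0.6·(-2) + 0.2·(-2) = -2.8
Best response: Fund (6.4 is the largest).

Fund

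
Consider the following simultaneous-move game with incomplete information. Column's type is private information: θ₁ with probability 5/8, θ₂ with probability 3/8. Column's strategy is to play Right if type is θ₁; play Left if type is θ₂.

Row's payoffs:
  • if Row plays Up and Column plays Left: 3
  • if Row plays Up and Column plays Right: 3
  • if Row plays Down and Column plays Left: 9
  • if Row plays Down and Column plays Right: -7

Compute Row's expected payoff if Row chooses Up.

Take the expectation over Column's type, weighting each type's action by its prior probability.
E[Up] = 5/8·3 + 3/8·3 = 15/8 + 9/8 = 3

3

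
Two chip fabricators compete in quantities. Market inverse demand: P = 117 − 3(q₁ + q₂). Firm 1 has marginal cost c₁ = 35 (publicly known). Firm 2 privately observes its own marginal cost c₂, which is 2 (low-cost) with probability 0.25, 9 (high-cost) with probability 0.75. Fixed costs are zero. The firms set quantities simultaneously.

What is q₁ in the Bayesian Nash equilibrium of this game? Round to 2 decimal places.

6.03

Type-c best response for Firm 2: q₂(c) = (117 − c)/6 − q₁/2.
Firm 1 maximizes expected profit; its first-order condition is 117 − 6q₁ − 3E[q₂] − 35 = 0.
Substituting E[q₂] and solving: E[c₂] = 7.25, so q₁ = (117 − 2·35 + 7.25)/9 = 6.02778.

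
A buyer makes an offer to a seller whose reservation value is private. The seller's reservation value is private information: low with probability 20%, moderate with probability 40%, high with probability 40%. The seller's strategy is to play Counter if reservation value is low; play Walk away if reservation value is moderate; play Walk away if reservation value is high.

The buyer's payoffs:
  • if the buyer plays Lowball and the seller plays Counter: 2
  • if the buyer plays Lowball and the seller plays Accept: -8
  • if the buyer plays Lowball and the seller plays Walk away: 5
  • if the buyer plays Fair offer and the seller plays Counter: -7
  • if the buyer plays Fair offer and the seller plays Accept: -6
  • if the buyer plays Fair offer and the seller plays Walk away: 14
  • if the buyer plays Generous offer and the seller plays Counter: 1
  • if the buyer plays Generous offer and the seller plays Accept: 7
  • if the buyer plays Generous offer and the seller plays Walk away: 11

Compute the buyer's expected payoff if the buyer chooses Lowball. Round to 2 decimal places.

E[Lowball] = 0.2·2 + 0.4·5 + 0.4·5 = 0.4 + 2 + 2 = 4.4

4.40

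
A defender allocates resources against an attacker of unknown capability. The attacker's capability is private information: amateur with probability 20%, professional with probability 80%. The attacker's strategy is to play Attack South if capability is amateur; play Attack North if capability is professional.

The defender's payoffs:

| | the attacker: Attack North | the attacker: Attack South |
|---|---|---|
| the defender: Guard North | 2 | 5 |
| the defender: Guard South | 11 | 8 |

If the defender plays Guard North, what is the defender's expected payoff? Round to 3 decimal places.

2.600

Take the expectation over the attacker's capability, weighting each type's action by its prior probability.
E[Guard North] = 0.2·5 + 0.8·2 = 1 + 1.6 = 2.6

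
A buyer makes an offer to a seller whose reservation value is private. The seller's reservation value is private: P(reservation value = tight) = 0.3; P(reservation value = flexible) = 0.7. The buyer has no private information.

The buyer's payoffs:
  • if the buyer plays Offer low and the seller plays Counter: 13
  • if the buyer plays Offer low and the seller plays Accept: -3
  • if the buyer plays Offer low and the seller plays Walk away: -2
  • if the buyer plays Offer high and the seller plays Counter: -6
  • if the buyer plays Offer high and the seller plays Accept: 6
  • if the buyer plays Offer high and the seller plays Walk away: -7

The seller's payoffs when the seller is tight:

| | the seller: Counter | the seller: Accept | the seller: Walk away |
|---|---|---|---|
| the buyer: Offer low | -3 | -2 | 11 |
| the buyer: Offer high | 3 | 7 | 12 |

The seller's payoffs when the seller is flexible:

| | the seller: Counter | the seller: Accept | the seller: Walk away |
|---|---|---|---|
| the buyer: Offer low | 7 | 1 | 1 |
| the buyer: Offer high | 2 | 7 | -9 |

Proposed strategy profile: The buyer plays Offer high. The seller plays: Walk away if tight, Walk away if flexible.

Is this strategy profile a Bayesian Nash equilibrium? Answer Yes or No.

No

A profile is a BNE iff every type of every player is best-responding given beliefs about the other side.
The buyer plays Offer high: E[Offer high] = 0.3·(-7) + 0.7·(-7) = -7; E[Offer low] = -2. Not best-responding. ✗
The seller (reservation value tight), facing Offer high: Counter gives 3, Accept gives 7, Walk away gives 12. Proposed Walk away is best. ✓
The seller (reservation value flexible), facing Offer high: Counter gives 2, Accept gives 7, Walk away gives -9. Proposed Walk away is not best — profitable deviation exists. ✗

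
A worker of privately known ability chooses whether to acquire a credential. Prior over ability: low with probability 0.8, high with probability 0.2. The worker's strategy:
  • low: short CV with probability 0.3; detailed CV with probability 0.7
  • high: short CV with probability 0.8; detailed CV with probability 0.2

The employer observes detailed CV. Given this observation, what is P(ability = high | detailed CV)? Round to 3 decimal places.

0.067

P(detailed CV) = 0.8·0.7 + 0.2·0.2 = 0.6
P(high | detailed CV) = (0.2·0.2) / 0.6 = 0.04 / 0.6 = 0.0666667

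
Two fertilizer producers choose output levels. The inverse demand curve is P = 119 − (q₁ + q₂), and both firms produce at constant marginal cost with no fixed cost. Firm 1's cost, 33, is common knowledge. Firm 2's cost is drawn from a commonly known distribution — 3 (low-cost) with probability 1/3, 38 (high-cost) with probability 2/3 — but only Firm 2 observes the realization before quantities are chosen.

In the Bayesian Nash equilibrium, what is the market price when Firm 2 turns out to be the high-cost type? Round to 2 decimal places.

65.28

Type-c best response for Firm 2: q₂(c) = (119 − c)/2 − q₁/2.
Firm 1 maximizes expected profit; its first-order condition is 119 − 2q₁ − E[q₂] − 33 = 0.
Substituting E[q₂] and solving: E[c₂] = 26.3333, so q₁ = (119 − 2·33 + 26.3333)/3 = 26.4444.
q₂(high-cost) = 27.2778, so P = 119 − (26.4444 + 27.2778) = 65.2778.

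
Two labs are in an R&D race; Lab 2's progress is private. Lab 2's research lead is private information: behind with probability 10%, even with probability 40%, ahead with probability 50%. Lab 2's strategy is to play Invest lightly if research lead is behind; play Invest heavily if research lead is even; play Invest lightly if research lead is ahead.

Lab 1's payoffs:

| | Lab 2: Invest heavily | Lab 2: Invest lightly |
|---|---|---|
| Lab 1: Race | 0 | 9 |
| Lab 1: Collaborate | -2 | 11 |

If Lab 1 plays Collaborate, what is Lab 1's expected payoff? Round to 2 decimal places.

Take the expectation over Lab 2's research lead, weighting each type's action by its prior probability.
E[Collaborate] = 0.1·11 + 0.4·(-2) + 0.5·11 = 1.1 + (-0.8) + 5.5 = 5.8

5.80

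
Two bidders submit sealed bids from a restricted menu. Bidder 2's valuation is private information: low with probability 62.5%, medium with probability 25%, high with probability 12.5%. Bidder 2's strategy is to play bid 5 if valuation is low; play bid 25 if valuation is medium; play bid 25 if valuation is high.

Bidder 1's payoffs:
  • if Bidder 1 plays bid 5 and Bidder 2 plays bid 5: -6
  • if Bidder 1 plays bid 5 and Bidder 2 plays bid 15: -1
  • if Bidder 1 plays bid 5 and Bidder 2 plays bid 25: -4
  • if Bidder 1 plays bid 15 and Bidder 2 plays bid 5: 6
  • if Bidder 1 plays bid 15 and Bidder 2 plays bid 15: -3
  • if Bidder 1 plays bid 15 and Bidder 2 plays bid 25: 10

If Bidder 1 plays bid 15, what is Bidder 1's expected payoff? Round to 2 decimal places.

7.50

E[bid 15] = 0.625·6 + 0.25·10 + 0.125·10 = 3.75 + 2.5 + 1.25 = 7.5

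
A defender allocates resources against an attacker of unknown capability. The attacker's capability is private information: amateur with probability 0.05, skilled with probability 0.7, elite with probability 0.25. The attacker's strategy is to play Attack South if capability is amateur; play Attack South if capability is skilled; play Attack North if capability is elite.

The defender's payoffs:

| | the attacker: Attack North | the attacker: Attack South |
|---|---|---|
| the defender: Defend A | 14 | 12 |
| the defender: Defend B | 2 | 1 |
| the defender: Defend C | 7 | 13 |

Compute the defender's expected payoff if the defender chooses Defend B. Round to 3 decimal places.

1.250

E[Defend B] = 0.05·1 + 0.7·1 + 0.25·2 = 0.05 + 0.7 + 0.5 = 1.25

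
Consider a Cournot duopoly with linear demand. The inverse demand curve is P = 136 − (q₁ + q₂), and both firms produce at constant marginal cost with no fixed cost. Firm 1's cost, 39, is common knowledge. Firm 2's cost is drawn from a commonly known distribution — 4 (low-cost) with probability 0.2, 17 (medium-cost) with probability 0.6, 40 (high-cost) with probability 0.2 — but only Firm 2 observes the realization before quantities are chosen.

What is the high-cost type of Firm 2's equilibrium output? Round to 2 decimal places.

35.17

Each type of Firm 2 best-responds to q₁; Firm 1 best-responds to the expected q₂ over Firm 2's types.
Firm 2 with cost c maximizes (136 − (q₁+q₂) − c)·q₂, giving q₂(c) = (136 − c − q₁)/2.
E[c₂] = 0.2·4 + 0.6·17 + 0.2·40 = 19
Firm 1's FOC against E[q₂] yields q₁ = (136 − 2·39 + E[c₂])/3 = (136 − 78 + 19)/3 = 25.6667.
q₂(high-cost) = (136 − 40 − 25.6667)/2 = 35.1667.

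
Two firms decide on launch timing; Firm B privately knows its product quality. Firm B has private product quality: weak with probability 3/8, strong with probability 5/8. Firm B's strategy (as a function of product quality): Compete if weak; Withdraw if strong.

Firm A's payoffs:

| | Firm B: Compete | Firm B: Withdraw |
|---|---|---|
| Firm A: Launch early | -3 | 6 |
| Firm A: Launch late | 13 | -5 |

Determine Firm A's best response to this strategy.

E[Launch early] = 3/8·(-3) + 5/8·(6) = 21/8
E[Launch late] = 3/8·(13) + 5/8·(-5) = 7/4
Best response: Launch early (21/8 is the largest).

Launch early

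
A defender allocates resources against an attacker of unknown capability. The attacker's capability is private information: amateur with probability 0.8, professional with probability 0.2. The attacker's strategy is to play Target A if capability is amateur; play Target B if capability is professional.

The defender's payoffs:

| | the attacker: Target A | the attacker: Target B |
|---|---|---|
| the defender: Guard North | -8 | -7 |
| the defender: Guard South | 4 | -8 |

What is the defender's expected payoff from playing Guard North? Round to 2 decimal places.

Take the expectation over the attacker's capability, weighting each type's action by its prior probability.
E[Guard North] = 0.8·(-8) + 0.2·(-7) = (-6.4) + (-1.4) = -7.8

-7.80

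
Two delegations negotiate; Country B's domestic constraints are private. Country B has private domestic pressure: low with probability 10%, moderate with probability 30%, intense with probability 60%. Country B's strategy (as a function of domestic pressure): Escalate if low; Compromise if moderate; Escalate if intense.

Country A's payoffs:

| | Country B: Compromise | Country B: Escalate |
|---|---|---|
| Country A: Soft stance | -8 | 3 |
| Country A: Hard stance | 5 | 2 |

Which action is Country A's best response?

Hard stance

Compute Country A's expected payoff for each action, taking the expectation over Country B's type.
E[Soft stance] = 0.1·(3) + 0.3·(-8) + 0.6·(3) = -0.3
E[Hard stance] = 0.1·(2) + 0.3·(5) + 0.6·(2) = 2.9
Best response: Hard stance (2.9 is the largest).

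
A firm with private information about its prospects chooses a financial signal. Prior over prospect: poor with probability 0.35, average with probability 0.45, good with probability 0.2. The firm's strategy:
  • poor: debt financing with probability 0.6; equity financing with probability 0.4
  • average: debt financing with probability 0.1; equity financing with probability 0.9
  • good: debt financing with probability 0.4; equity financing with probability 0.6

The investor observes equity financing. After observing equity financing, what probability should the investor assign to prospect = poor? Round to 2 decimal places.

0.21

Apply Bayes' rule using the sender's strategy as the likelihood.
P(equity financing) = 0.35·0.4 + 0.45·0.9 + 0.2·0.6 = 0.665
P(poor | equity financing) = (0.35·0.4) / 0.665 = 0.14 / 0.665 = 0.210526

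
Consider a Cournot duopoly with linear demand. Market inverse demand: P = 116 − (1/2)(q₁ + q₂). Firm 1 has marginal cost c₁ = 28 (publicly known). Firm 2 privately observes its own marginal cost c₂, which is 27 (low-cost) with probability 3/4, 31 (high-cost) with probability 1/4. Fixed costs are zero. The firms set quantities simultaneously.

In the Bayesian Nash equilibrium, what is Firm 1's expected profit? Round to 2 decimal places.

Type-c best response for Firm 2: q₂(c) = (116 − c) − q₁/2.
Firm 1 maximizes expected profit; its first-order condition is 116 − q₁ − (1/2)E[q₂] − 28 = 0.
Substituting E[q₂] and solving: E[c₂] = 28, so q₁ = (116 − 2·28 + 28)/(3/2) = 58.6667.
E[P] = 116 − (1/2)·(q₁ + E[q₂]) = 57.3333; Firm 1's expected profit = (E[P] − 28)·q₁ = (57.3333 − 28)·58.6667 = 1720.89.

1720.89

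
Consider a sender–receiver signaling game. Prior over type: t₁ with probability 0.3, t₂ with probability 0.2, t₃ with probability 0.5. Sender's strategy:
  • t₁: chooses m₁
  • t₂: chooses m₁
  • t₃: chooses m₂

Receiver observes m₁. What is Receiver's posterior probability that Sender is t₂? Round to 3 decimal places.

0.400

P(m₁) = 0.3·1 + 0.2·1 + 0.5·0 = 0.5
P(t₂ | m₁) = (0.2·1) / 0.5 = 0.2 / 0.5 = 0.4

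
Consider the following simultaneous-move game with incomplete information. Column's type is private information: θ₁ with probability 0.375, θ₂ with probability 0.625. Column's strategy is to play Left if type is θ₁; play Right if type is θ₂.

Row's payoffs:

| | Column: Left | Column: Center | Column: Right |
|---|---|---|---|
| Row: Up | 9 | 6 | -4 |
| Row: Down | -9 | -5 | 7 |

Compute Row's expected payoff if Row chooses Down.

Take the expectation over Column's type, weighting each type's action by its prior probability.
E[Down] = 0.375·(-9) + 0.625·7 = (-3.375) + 4.375 = 1

1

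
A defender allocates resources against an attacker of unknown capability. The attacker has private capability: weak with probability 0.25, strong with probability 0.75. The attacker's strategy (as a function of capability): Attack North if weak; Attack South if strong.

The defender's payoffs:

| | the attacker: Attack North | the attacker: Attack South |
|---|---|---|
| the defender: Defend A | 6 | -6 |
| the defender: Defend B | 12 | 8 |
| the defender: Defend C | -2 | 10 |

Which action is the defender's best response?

E[Defend A] = 0.25·(6) + 0.75·(-6) = -3
E[Defend B] = 0.25·(12) + 0.75·(8) = 9
E[Defend C] = 0.25·(-2) + 0.75·(10) = 7
Best response: Defend B (9 is the largest).

Defend B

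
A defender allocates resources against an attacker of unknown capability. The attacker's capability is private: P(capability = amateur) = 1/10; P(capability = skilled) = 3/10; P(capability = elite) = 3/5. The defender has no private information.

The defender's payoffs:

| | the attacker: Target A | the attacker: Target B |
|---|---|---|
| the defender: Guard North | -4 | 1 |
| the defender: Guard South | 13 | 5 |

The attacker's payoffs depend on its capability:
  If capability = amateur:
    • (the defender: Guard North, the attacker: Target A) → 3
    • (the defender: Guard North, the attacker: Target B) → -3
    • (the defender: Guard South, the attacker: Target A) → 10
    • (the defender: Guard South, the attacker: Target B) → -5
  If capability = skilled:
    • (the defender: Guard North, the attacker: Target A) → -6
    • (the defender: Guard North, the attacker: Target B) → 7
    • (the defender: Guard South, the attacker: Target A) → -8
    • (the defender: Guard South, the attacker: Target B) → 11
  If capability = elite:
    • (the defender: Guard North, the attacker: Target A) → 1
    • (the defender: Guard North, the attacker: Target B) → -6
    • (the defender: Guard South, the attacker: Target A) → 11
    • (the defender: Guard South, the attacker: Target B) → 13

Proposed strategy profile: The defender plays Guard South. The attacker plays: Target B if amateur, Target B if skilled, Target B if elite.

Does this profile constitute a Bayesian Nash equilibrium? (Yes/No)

A profile is a BNE iff every type of every player is best-responding given beliefs about the other side.
The defender plays Guard South: E[Guard South] = 1/10·(5) + 3/10·(5) + 3/5·(5) = 5; E[Guard North] = 1. Best-responding. ✓
The attacker (capability amateur), facing Guard South: Target A gives 10, Target B gives -5. Proposed Target B is not best — profitable deviation exists. ✗
The attacker (capability skilled), facing Guard South: Target A gives -8, Target B gives 11. Proposed Target B is best. ✓
The attacker (capability elite), facing Guard South: Target A gives 11, Target B gives 13. Proposed Target B is best. ✓

No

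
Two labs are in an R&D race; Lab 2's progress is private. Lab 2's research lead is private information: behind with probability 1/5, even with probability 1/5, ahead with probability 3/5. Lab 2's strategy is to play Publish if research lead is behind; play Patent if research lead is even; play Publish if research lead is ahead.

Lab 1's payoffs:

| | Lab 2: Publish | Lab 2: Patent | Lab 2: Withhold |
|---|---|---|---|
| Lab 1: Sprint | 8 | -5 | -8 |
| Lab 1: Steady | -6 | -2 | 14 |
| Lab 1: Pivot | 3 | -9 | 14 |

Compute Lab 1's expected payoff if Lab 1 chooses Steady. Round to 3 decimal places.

-5.200

E[Steady] = 1/5·(-6) + 1/5·(-2) + 3/5·(-6) = (-6/5) + (-2/5) + (-18/5) = -26/5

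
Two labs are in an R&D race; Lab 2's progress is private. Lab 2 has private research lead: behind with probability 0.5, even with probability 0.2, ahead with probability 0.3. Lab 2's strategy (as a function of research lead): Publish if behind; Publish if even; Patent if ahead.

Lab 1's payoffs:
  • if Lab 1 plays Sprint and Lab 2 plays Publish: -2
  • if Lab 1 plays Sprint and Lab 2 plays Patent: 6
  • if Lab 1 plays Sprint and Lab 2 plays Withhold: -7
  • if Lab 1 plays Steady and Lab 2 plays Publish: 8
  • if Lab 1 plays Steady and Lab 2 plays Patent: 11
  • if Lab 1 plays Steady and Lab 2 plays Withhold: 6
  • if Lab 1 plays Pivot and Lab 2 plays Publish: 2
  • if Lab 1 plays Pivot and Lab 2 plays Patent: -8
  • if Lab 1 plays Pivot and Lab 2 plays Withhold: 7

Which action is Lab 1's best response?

Compute Lab 1's expected payoff for each action, taking the expectation over Lab 2's type.
E[Sprint] = 0.5·(-2) + 0.2·(-2) + 0.3·(6) = 0.4
E[Steady] = 0.5·(8) + 0.2·(8) + 0.3·(11) = 8.9
E[Pivot] = 0.5·(2) + 0.2·(2) + 0.3·(-8) = -1
Best response: Steady (8.9 is the largest).

Steady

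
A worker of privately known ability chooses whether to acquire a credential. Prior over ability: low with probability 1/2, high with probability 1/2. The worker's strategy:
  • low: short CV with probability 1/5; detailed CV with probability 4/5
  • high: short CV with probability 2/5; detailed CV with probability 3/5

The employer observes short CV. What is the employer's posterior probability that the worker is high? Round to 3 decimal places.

0.667

P(short CV) = (1/2)·(1/5) + (1/2)·(2/5) = 3/10
P(high | short CV) = ((1/2)·(2/5)) / (3/10) = (1/5) / (3/10) = 2/3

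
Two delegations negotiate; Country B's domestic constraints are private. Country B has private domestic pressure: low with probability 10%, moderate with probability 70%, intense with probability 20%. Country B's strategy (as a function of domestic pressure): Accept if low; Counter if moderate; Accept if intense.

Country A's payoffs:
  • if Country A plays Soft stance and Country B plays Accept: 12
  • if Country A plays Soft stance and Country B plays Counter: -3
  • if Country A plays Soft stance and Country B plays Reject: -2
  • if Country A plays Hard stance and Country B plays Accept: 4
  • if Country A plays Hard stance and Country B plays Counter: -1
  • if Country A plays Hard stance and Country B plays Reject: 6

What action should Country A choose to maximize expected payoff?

Soft stance

E[Soft stance] = 0.1·(12) + 0.7·(-3) + 0.2·(12) = 1.5
E[Hard stance] = 0.1·(4) + 0.7·(-1) + 0.2·(4) = 0.5
Best response: Soft stance (1.5 is the largest).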